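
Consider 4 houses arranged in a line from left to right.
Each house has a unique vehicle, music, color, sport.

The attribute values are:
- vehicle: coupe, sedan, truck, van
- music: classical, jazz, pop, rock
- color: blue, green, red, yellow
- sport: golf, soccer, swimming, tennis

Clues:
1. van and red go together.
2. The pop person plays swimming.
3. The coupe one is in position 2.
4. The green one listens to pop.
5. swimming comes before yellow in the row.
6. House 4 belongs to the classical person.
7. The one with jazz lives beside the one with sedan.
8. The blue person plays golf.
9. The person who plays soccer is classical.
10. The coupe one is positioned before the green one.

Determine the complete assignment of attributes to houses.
Solution:

House | Vehicle | Music | Color | Sport
---------------------------------------
  1   | van | rock | red | tennis
  2   | coupe | jazz | blue | golf
  3   | sedan | pop | green | swimming
  4   | truck | classical | yellow | soccer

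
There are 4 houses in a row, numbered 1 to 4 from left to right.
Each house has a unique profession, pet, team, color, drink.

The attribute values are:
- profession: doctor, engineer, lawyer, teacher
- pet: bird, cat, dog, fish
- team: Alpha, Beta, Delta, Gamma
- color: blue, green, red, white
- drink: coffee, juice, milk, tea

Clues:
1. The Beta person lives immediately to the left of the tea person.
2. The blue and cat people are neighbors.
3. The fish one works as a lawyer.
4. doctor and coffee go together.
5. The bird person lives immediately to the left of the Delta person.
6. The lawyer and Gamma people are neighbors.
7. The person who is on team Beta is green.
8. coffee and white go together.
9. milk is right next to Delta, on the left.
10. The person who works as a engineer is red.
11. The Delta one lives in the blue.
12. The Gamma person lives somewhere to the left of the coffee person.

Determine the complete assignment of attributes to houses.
Solution:

House | Profession | Pet | Team | Color | Drink
-----------------------------------------------
  1   | teacher | bird | Beta | green | milk
  2   | lawyer | fish | Delta | blue | tea
  3   | engineer | cat | Gamma | red | juice
  4   | doctor | dog | Alpha | white | coffee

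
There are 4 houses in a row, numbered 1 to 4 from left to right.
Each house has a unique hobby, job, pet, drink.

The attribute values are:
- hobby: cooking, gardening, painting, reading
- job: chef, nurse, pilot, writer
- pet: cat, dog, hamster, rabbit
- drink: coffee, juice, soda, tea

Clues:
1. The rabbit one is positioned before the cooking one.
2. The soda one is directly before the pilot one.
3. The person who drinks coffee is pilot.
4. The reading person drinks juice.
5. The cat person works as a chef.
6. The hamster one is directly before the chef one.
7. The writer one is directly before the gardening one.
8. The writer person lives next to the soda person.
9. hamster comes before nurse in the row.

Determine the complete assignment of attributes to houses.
Solution:

House | Hobby | Job | Pet | Drink
---------------------------------
  1   | reading | writer | hamster | juice
  2   | gardening | chef | cat | soda
  3   | painting | pilot | rabbit | coffee
  4   | cooking | nurse | dog | tea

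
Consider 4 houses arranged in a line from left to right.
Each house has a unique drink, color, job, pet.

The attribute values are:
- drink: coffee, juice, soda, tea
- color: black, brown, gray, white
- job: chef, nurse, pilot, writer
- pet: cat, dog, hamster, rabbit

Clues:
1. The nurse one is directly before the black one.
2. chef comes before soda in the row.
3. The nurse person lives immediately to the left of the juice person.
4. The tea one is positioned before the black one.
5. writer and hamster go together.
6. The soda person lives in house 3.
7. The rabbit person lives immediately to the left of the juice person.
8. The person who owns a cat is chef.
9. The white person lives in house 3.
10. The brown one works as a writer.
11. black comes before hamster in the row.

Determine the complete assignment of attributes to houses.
Solution:

House | Drink | Color | Job | Pet
---------------------------------
  1   | tea | gray | nurse | rabbit
  2   | juice | black | chef | cat
  3   | soda | white | pilot | dog
  4   | coffee | brown | writer | hamster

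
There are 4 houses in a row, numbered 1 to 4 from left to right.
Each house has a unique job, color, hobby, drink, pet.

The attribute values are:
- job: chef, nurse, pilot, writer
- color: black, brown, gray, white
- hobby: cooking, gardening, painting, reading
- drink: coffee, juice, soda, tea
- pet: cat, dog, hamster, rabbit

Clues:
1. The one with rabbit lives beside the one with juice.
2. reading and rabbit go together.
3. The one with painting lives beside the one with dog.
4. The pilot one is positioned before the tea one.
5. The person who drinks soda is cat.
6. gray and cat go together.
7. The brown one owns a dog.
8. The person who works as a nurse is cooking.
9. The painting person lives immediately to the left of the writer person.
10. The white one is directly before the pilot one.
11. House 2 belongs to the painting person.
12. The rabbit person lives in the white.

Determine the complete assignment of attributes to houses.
Solution:

House | Job | Color | Hobby | Drink | Pet
-----------------------------------------
  1   | chef | white | reading | coffee | rabbit
  2   | pilot | black | painting | juice | hamster
  3   | writer | brown | gardening | tea | dog
  4   | nurse | gray | cooking | soda | cat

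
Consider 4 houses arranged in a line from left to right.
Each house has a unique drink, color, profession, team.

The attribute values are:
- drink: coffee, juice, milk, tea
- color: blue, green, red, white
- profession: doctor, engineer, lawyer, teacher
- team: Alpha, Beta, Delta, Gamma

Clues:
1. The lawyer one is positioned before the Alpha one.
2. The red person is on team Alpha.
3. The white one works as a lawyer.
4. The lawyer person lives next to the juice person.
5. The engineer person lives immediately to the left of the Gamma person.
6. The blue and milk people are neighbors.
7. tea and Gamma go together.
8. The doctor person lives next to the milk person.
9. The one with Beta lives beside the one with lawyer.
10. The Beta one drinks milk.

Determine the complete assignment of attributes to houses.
Solution:

House | Drink | Color | Profession | Team
-----------------------------------------
  1   | coffee | blue | doctor | Delta
  2   | milk | green | engineer | Beta
  3   | tea | white | lawyer | Gamma
  4   | juice | red | teacher | Alpha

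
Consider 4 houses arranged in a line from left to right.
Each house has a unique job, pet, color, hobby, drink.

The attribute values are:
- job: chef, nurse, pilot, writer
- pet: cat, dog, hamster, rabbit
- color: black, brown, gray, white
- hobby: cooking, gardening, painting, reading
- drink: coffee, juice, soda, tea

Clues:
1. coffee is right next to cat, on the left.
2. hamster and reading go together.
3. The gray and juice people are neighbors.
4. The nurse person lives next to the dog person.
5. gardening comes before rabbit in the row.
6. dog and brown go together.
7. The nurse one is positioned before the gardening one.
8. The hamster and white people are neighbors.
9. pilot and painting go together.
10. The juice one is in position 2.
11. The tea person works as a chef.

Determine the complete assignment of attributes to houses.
Solution:

House | Job | Pet | Color | Hobby | Drink
-----------------------------------------
  1   | writer | hamster | gray | reading | coffee
  2   | nurse | cat | white | cooking | juice
  3   | chef | dog | brown | gardening | tea
  4   | pilot | rabbit | black | painting | soda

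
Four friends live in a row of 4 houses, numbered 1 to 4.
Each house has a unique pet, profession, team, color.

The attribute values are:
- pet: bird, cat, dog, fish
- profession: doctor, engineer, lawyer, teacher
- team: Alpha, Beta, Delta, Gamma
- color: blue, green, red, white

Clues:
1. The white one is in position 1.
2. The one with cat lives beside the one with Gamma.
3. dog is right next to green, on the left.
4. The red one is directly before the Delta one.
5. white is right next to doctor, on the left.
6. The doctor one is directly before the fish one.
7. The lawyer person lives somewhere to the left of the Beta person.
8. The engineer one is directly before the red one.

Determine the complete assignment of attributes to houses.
Solution:

House | Pet | Profession | Team | Color
---------------------------------------
  1   | cat | engineer | Alpha | white
  2   | dog | doctor | Gamma | red
  3   | fish | lawyer | Delta | green
  4   | bird | teacher | Beta | blue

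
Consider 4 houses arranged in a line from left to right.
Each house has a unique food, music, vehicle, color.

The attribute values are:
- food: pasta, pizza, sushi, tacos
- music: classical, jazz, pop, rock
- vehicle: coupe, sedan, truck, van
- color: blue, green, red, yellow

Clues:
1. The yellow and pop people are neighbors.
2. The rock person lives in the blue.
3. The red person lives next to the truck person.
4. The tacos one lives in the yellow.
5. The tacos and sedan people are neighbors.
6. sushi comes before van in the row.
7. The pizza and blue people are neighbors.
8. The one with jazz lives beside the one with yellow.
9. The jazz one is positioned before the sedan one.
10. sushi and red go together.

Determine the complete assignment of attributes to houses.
Solution:

House | Food | Music | Vehicle | Color
--------------------------------------
  1   | sushi | jazz | coupe | red
  2   | tacos | classical | truck | yellow
  3   | pizza | pop | sedan | green
  4   | pasta | rock | van | blue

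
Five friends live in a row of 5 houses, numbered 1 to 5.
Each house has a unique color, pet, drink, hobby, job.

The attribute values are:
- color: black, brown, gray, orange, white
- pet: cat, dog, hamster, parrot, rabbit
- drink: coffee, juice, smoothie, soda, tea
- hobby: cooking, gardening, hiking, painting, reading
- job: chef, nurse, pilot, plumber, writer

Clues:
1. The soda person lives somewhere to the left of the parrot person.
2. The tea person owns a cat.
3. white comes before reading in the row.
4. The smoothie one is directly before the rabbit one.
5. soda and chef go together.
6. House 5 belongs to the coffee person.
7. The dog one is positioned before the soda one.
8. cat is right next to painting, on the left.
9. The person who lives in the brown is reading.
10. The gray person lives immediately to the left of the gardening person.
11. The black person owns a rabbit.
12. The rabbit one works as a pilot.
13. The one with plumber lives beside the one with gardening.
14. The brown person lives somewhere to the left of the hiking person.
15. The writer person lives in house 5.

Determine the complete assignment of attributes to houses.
Solution:

House | Color | Pet | Drink | Hobby | Job
-----------------------------------------
  1   | white | cat | tea | cooking | nurse
  2   | gray | dog | smoothie | painting | plumber
  3   | black | rabbit | juice | gardening | pilot
  4   | brown | hamster | soda | reading | chef
  5   | orange | parrot | coffee | hiking | writer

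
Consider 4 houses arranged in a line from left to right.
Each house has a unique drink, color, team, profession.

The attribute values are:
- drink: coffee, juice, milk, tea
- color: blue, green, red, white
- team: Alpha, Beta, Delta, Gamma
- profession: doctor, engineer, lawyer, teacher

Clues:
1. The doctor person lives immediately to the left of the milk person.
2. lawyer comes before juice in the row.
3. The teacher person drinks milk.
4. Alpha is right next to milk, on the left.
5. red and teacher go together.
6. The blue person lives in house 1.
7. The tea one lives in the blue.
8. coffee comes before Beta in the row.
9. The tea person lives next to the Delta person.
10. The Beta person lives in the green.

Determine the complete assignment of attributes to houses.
Solution:

House | Drink | Color | Team | Profession
-----------------------------------------
  1   | tea | blue | Alpha | doctor
  2   | milk | red | Delta | teacher
  3   | coffee | white | Gamma | lawyer
  4   | juice | green | Beta | engineer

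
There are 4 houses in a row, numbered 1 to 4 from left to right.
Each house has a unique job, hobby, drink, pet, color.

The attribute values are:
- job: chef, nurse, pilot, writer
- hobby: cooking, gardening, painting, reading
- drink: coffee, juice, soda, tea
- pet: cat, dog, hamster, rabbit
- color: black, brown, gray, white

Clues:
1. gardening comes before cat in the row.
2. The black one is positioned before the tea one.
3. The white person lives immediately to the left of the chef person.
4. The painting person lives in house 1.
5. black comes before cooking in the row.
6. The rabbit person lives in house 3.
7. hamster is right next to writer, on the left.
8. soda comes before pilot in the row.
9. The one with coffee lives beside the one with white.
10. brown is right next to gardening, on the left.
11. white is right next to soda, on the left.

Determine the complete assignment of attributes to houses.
Solution:

House | Job | Hobby | Drink | Pet | Color
-----------------------------------------
  1   | nurse | painting | coffee | hamster | brown
  2   | writer | gardening | juice | dog | white
  3   | chef | reading | soda | rabbit | black
  4   | pilot | cooking | tea | cat | gray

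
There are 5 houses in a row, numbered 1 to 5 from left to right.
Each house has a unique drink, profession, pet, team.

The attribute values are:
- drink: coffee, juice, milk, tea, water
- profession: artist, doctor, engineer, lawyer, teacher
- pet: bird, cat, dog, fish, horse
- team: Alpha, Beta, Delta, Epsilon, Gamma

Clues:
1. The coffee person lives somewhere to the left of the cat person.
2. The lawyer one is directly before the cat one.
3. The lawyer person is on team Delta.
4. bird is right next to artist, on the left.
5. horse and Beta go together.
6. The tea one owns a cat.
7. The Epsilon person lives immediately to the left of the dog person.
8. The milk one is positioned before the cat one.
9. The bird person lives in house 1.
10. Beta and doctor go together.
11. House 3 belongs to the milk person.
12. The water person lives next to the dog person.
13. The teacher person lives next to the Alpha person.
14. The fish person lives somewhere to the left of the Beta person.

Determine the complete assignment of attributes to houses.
Solution:

House | Drink | Profession | Pet | Team
---------------------------------------
  1   | water | teacher | bird | Epsilon
  2   | coffee | artist | dog | Alpha
  3   | milk | lawyer | fish | Delta
  4   | tea | engineer | cat | Gamma
  5   | juice | doctor | horse | Beta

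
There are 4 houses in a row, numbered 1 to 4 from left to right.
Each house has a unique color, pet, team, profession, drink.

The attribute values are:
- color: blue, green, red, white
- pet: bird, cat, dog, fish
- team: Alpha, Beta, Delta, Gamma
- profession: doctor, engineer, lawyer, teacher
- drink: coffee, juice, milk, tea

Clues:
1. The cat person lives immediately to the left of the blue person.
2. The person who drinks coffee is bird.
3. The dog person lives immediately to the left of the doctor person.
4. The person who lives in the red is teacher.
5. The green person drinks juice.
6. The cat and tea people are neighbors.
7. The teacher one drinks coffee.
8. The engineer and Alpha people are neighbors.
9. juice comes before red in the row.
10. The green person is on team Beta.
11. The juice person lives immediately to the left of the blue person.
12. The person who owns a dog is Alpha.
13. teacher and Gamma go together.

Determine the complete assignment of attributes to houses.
Solution:

House | Color | Pet | Team | Profession | Drink
-----------------------------------------------
  1   | green | cat | Beta | engineer | juice
  2   | blue | dog | Alpha | lawyer | tea
  3   | white | fish | Delta | doctor | milk
  4   | red | bird | Gamma | teacher | coffee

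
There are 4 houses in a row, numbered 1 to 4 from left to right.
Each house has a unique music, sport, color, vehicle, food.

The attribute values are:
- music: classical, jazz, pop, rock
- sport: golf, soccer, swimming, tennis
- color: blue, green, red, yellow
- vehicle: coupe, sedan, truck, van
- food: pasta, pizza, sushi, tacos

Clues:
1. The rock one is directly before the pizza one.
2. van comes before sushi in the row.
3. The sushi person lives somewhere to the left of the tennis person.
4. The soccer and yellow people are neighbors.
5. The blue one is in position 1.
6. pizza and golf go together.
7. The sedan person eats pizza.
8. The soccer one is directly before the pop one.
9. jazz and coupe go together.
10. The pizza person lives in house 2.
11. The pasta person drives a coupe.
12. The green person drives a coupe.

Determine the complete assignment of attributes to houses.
Solution:

House | Music | Sport | Color | Vehicle | Food
----------------------------------------------
  1   | rock | soccer | blue | van | tacos
  2   | pop | golf | yellow | sedan | pizza
  3   | classical | swimming | red | truck | sushi
  4   | jazz | tennis | green | coupe | pasta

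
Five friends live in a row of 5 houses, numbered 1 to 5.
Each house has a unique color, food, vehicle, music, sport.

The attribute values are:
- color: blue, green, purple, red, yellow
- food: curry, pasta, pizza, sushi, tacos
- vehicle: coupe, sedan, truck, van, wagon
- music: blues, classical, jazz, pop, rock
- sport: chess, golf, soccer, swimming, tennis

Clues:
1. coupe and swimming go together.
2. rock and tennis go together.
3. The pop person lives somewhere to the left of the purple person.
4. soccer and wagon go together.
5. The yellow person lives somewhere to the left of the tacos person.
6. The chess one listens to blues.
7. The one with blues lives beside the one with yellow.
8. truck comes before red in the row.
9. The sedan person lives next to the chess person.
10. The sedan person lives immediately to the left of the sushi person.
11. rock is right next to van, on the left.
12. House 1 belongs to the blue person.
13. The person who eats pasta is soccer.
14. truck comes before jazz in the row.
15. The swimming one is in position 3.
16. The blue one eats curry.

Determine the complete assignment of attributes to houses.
Solution:

House | Color | Food | Vehicle | Music | Sport
----------------------------------------------
  1   | blue | curry | sedan | rock | tennis
  2   | green | sushi | van | blues | chess
  3   | yellow | pizza | coupe | pop | swimming
  4   | purple | tacos | truck | classical | golf
  5   | red | pasta | wagon | jazz | soccer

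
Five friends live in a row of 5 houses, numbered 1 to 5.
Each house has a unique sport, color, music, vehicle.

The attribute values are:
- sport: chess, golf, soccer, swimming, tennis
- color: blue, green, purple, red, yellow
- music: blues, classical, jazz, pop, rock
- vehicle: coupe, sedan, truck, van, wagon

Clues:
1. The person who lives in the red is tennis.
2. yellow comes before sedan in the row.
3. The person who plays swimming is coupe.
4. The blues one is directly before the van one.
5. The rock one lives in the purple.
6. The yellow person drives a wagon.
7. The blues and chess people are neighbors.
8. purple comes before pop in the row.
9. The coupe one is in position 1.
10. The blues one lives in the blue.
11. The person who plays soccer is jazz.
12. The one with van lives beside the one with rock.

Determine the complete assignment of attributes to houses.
Solution:

House | Sport | Color | Music | Vehicle
---------------------------------------
  1   | swimming | blue | blues | coupe
  2   | chess | green | classical | van
  3   | golf | purple | rock | truck
  4   | soccer | yellow | jazz | wagon
  5   | tennis | red | pop | sedan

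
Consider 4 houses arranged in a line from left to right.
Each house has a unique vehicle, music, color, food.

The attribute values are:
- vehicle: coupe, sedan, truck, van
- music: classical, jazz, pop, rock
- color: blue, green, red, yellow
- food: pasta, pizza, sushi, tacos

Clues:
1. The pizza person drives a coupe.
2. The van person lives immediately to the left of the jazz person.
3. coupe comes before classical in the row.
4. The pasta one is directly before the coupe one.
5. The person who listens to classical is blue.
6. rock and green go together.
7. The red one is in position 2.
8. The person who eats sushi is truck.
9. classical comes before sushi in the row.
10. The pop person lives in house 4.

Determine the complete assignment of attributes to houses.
Solution:

House | Vehicle | Music | Color | Food
--------------------------------------
  1   | van | rock | green | pasta
  2   | coupe | jazz | red | pizza
  3   | sedan | classical | blue | tacos
  4   | truck | pop | yellow | sushi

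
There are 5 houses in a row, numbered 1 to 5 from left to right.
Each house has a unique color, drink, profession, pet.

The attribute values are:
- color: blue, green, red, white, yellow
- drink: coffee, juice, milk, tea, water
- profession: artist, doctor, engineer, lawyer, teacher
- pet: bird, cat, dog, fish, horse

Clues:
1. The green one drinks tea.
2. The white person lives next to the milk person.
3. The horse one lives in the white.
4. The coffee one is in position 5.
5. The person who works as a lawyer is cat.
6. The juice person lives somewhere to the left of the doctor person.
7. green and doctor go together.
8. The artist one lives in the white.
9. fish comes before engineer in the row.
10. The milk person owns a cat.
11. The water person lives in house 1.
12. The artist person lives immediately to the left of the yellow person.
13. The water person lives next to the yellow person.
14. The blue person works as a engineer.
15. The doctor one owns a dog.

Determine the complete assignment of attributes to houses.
Solution:

House | Color | Drink | Profession | Pet
----------------------------------------
  1   | white | water | artist | horse
  2   | yellow | milk | lawyer | cat
  3   | red | juice | teacher | fish
  4   | green | tea | doctor | dog
  5   | blue | coffee | engineer | bird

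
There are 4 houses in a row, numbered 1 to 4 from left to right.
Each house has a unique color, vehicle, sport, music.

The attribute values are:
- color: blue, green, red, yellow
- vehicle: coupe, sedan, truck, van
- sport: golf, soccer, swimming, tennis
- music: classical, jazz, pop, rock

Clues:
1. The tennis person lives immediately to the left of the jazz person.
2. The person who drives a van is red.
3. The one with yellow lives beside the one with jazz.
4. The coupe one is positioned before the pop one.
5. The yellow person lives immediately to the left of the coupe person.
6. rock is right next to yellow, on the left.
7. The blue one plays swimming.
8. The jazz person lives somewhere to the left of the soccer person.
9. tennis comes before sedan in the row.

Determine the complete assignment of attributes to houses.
Solution:

House | Color | Vehicle | Sport | Music
---------------------------------------
  1   | red | van | golf | rock
  2   | yellow | truck | tennis | classical
  3   | blue | coupe | swimming | jazz
  4   | green | sedan | soccer | pop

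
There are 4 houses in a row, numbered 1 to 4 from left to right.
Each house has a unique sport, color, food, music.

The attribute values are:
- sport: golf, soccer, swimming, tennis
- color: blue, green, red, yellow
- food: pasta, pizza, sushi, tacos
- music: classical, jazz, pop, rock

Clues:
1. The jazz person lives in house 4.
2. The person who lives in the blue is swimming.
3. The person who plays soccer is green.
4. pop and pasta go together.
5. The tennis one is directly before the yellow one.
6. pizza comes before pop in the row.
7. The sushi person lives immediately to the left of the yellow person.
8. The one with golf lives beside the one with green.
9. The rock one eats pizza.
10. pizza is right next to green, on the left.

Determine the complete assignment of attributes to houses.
Solution:

House | Sport | Color | Food | Music
------------------------------------
  1   | tennis | red | sushi | classical
  2   | golf | yellow | pizza | rock
  3   | soccer | green | pasta | pop
  4   | swimming | blue | tacos | jazz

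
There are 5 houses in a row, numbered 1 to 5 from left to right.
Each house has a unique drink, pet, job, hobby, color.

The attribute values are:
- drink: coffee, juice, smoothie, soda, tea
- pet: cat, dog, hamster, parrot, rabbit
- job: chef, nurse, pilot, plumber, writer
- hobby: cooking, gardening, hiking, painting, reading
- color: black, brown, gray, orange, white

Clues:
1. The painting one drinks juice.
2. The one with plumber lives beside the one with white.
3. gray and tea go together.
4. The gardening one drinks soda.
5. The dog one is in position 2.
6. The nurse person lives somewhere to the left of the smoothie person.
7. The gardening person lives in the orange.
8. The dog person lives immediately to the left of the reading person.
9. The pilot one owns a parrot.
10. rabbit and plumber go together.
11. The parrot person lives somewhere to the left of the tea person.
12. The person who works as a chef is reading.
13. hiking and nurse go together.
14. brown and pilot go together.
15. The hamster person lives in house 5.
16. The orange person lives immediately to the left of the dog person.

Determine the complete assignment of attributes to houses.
Solution:

House | Drink | Pet | Job | Hobby | Color
-----------------------------------------
  1   | soda | rabbit | plumber | gardening | orange
  2   | coffee | dog | nurse | hiking | white
  3   | smoothie | cat | chef | reading | black
  4   | juice | parrot | pilot | painting | brown
  5   | tea | hamster | writer | cooking | gray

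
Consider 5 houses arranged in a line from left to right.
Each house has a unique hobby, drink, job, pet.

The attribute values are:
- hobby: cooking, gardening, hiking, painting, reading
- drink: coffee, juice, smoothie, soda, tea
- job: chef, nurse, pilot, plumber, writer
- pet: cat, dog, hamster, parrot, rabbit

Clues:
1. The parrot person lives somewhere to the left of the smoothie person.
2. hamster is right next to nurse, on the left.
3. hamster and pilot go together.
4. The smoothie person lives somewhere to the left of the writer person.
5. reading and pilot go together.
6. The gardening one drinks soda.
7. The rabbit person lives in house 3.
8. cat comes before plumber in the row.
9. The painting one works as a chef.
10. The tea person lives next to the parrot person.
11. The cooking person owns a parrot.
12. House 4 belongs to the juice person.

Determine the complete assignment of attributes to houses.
Solution:

House | Hobby | Drink | Job | Pet
---------------------------------
  1   | reading | tea | pilot | hamster
  2   | cooking | coffee | nurse | parrot
  3   | painting | smoothie | chef | rabbit
  4   | hiking | juice | writer | cat
  5   | gardening | soda | plumber | dog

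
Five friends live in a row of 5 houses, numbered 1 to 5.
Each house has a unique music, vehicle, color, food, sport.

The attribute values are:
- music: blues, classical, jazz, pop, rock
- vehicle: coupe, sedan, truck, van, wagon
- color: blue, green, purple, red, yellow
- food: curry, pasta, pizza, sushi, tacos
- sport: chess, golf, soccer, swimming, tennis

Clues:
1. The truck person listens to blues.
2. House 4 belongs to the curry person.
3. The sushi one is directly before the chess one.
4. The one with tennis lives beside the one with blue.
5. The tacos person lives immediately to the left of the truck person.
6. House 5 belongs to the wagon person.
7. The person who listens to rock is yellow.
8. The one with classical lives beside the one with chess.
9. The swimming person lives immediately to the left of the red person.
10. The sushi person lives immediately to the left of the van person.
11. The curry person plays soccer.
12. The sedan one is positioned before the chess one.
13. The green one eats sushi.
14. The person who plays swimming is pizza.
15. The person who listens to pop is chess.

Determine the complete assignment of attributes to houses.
Solution:

House | Music | Vehicle | Color | Food | Sport
----------------------------------------------
  1   | classical | sedan | green | sushi | tennis
  2   | pop | van | blue | tacos | chess
  3   | blues | truck | purple | pizza | swimming
  4   | jazz | coupe | red | curry | soccer
  5   | rock | wagon | yellow | pasta | golf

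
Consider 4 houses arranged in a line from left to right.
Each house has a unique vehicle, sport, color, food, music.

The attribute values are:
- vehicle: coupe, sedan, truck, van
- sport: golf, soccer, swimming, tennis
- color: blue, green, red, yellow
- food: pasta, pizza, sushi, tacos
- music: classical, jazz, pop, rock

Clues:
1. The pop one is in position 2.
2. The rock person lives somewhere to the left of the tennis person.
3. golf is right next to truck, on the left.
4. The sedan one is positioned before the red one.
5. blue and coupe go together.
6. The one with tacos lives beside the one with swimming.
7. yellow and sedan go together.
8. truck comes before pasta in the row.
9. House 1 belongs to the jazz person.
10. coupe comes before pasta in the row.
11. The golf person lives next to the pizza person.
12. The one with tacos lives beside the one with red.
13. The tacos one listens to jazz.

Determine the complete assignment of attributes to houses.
Solution:

House | Vehicle | Sport | Color | Food | Music
----------------------------------------------
  1   | sedan | golf | yellow | tacos | jazz
  2   | truck | swimming | red | pizza | pop
  3   | coupe | soccer | blue | sushi | rock
  4   | van | tennis | green | pasta | classical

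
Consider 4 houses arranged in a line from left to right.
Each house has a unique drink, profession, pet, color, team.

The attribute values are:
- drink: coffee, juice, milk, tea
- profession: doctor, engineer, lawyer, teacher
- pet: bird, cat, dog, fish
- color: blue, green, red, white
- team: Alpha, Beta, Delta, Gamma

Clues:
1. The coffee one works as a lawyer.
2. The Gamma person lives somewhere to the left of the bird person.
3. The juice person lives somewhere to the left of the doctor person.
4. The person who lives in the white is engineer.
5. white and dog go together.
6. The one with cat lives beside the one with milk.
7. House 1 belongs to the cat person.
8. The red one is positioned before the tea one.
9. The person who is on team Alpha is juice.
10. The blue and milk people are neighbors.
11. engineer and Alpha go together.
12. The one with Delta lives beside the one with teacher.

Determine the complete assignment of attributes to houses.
Solution:

House | Drink | Profession | Pet | Color | Team
-----------------------------------------------
  1   | coffee | lawyer | cat | blue | Delta
  2   | milk | teacher | fish | red | Gamma
  3   | juice | engineer | dog | white | Alpha
  4   | tea | doctor | bird | green | Beta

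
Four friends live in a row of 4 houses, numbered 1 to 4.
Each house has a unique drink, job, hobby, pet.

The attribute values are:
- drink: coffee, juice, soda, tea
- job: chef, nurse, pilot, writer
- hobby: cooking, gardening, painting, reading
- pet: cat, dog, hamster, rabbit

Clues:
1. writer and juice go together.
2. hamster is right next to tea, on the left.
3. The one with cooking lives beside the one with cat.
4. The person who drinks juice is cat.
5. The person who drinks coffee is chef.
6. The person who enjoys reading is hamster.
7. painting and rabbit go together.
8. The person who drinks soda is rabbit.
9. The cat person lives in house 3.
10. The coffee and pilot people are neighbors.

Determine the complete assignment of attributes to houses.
Solution:

House | Drink | Job | Hobby | Pet
---------------------------------
  1   | coffee | chef | reading | hamster
  2   | tea | pilot | cooking | dog
  3   | juice | writer | gardening | cat
  4   | soda | nurse | painting | rabbit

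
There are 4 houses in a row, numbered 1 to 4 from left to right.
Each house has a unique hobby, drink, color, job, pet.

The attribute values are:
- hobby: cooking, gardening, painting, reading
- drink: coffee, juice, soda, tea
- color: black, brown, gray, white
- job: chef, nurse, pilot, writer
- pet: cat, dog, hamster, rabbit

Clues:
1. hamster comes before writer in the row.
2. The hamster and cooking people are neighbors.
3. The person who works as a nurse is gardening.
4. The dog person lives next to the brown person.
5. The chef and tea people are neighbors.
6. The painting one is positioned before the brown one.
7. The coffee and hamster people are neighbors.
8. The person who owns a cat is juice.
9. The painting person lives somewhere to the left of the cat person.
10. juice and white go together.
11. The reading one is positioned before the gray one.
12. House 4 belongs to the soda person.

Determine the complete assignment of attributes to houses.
Solution:

House | Hobby | Drink | Color | Job | Pet
-----------------------------------------
  1   | painting | coffee | black | chef | dog
  2   | reading | tea | brown | pilot | hamster
  3   | cooking | juice | white | writer | cat
  4   | gardening | soda | gray | nurse | rabbit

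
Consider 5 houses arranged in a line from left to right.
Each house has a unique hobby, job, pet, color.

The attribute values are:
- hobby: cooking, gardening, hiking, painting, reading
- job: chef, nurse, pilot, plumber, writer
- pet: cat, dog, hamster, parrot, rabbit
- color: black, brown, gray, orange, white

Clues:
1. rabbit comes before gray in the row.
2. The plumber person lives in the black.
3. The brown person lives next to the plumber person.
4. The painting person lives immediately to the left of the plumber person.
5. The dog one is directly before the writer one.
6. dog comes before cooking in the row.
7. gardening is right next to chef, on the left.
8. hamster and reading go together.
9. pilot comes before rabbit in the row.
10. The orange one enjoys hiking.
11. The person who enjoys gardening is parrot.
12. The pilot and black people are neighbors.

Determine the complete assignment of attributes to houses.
Solution:

House | Hobby | Job | Pet | Color
---------------------------------
  1   | painting | pilot | cat | brown
  2   | gardening | plumber | parrot | black
  3   | hiking | chef | dog | orange
  4   | cooking | writer | rabbit | white
  5   | reading | nurse | hamster | gray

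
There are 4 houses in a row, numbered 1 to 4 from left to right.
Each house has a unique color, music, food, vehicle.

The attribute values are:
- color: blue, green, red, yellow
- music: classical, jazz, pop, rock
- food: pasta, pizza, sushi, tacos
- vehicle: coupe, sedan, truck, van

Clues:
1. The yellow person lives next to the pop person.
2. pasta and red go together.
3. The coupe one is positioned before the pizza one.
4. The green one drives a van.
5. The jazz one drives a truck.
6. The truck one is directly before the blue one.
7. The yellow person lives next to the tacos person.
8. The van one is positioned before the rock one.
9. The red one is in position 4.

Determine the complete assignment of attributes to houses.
Solution:

House | Color | Music | Food | Vehicle
--------------------------------------
  1   | yellow | jazz | sushi | truck
  2   | blue | pop | tacos | coupe
  3   | green | classical | pizza | van
  4   | red | rock | pasta | sedan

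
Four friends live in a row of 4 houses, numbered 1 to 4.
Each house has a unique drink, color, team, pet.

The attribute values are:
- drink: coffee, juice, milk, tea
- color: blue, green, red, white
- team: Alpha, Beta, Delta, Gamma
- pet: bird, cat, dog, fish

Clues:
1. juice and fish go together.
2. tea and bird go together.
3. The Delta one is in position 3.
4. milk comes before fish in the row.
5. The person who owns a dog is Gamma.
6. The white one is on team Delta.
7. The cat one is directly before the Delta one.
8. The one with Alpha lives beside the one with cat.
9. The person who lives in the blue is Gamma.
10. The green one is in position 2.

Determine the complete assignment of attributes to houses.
Solution:

House | Drink | Color | Team | Pet
----------------------------------
  1   | tea | red | Alpha | bird
  2   | milk | green | Beta | cat
  3   | juice | white | Delta | fish
  4   | coffee | blue | Gamma | dog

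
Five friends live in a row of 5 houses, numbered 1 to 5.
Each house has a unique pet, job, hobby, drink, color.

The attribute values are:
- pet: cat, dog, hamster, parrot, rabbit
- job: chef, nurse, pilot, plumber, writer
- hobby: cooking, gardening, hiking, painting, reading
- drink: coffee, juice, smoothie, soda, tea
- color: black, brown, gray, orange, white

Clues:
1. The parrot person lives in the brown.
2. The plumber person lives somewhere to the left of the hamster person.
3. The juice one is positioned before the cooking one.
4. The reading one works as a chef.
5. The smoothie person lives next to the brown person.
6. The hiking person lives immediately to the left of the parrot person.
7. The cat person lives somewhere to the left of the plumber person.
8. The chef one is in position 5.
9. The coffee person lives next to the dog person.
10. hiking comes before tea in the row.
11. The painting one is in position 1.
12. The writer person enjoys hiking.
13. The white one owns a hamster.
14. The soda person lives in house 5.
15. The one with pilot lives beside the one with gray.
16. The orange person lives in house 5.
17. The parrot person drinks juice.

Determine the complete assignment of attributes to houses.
Solution:

House | Pet | Job | Hobby | Drink | Color
-----------------------------------------
  1   | cat | pilot | painting | coffee | black
  2   | dog | writer | hiking | smoothie | gray
  3   | parrot | plumber | gardening | juice | brown
  4   | hamster | nurse | cooking | tea | white
  5   | rabbit | chef | reading | soda | orange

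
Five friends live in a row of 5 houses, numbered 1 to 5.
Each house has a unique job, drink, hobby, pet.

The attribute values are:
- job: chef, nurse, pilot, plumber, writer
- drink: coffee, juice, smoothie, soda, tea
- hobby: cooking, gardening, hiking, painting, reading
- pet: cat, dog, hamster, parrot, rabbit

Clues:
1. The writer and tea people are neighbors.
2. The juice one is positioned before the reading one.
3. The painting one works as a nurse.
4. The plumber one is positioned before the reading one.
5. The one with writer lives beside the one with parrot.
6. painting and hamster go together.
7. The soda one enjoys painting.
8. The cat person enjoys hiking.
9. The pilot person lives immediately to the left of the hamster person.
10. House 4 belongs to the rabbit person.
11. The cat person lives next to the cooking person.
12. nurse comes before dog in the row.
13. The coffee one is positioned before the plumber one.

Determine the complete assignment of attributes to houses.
Solution:

House | Job | Drink | Hobby | Pet
---------------------------------
  1   | writer | coffee | hiking | cat
  2   | pilot | tea | cooking | parrot
  3   | nurse | soda | painting | hamster
  4   | plumber | juice | gardening | rabbit
  5   | chef | smoothie | reading | dog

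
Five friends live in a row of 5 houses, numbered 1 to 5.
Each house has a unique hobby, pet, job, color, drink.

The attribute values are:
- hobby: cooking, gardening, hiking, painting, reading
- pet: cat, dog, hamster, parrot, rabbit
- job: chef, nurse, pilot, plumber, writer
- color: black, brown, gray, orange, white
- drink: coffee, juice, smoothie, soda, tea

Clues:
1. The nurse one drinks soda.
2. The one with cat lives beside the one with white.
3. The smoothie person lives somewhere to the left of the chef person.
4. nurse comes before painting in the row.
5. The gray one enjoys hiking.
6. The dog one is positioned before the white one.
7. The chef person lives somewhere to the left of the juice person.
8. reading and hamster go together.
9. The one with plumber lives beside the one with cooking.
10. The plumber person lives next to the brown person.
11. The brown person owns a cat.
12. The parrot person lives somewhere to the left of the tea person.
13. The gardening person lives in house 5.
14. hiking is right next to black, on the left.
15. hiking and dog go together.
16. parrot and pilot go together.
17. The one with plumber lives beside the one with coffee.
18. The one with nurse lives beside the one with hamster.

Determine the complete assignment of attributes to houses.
Solution:

House | Hobby | Pet | Job | Color | Drink
-----------------------------------------
  1   | hiking | dog | nurse | gray | soda
  2   | reading | hamster | plumber | black | smoothie
  3   | cooking | cat | chef | brown | coffee
  4   | painting | parrot | pilot | white | juice
  5   | gardening | rabbit | writer | orange | tea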